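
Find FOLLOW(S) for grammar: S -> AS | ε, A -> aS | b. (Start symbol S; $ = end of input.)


$ ∈ FOLLOW(S). For each A -> αBβ: add FIRST(β)\{ε} to FOLLOW(B); if β nullable, add FOLLOW(A).
FOLLOW(S) = {$, a, b}


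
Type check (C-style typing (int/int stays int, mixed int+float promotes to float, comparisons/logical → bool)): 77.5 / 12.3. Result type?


Operand types: float / float
Rule: mixed int/float promotes to float; int/int stays int
Result type: float


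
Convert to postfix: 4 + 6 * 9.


* has higher precedence, evaluate 6*9 first
Postfix: 4 6 9 * +


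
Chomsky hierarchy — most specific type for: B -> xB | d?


Right-linear: every RHS is a terminal or a terminal followed by one nonterminal
Classification: Type 3 (Regular)


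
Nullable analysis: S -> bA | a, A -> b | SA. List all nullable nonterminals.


A nonterminal is nullable iff some alternative derives ε (directly, or every symbol in it is nullable)
Nullable: {}


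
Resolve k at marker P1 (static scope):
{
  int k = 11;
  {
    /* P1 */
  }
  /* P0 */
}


P1's block does not declare k; resolves to the enclosing declaration at depth 0
k = 11


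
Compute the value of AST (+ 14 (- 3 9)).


Evaluate inner: (- 3 9) = -6
Evaluate root: (+ 14 -6) = 8
Result: 8


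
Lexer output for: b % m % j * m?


Scan left to right, longest-match per lexeme
Tokens: ID(b), OP(%), ID(m), OP(%), ID(j), OP(*), ID(m)


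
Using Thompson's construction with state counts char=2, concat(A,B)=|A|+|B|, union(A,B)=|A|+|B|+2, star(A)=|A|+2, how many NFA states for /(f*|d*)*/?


Syntax tree has 2 char leaf(s), 1 union(s), 3 star(s)
chars contribute 2×2 = 4; each union adds +2; each star adds +2
Total: 4 + 2 + 6 = 12 states


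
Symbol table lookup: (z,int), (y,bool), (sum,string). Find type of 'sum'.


Lookup 'sum' → type string


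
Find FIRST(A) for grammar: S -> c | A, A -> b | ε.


Per alternative of A: FIRST(b) = {b}; FIRST(ε) = {ε}
FIRST(A) = {b, ε}


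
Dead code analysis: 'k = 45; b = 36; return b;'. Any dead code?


k is assigned but never read
Dead: 'k = 45'


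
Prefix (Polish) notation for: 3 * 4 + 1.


left-to-right (same/higher precedence on left): tree is (+ (* 3 4) 1)
Prefix: + * 3 4 1


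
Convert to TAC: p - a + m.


Break into single-operator statements:
t1 = p - a
t2 = t1 + m


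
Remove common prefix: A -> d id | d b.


Common prefix: 'd'
Factored: A -> d A', A' -> id | b


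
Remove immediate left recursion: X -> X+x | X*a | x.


Left-recursive alternatives: X+x, X*a; non-recursive: x
Introduce X': X -> xX', X' -> +xX' | *aX' | ε


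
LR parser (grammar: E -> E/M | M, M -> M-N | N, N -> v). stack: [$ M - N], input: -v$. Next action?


handle 'M-N' on top
Action: reduce (M -> M-N)


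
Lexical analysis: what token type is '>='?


Pattern: operator symbol
Type: OPERATOR


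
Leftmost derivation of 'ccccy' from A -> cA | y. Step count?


Derivation: A => cA => ccA => cccA => ccccA => ccccy
Steps: 5


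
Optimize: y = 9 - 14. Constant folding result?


9 - 14 = -5 at compile time
Optimized: y = -5


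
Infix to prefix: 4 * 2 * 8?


left-to-right (same/higher precedence on left): tree is (* (* 4 2) 8)
Prefix: * * 4 2 8


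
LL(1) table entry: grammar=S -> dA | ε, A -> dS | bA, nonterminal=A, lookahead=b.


For [A, b]: 'b' ∈ FIRST(bA)
Entry: A -> bA


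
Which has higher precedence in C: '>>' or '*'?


'*' is multiplicative (level 10); '>>' is shift (level 8)
Higher level binds tighter
'*' has higher precedence than '>>'


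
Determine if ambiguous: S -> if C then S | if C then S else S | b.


dangling else: 'if C then if C then b else b' parses two ways
Ambiguous


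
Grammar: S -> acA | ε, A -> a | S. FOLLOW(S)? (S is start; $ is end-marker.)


$ ∈ FOLLOW(S). For each A -> αBβ: add FIRST(β)\{ε} to FOLLOW(B); if β nullable, add FOLLOW(A).
FOLLOW(S) = {$}


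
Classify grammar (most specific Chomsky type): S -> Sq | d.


Left-linear: every RHS is a terminal or one nonterminal followed by a terminal
Classification: Type 3 (Regular)


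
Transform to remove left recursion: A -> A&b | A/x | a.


Left-recursive alternatives: A&b, A/x; non-recursive: a
Introduce A': A -> aA', A' -> &bA' | /xA' | ε


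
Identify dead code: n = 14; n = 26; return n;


first assignment to n is overwritten before any read
Dead: 'n = 14'


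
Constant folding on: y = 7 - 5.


7 - 5 = 2 at compile time
Optimized: y = 2


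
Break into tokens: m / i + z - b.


Scan left to right, longest-match per lexeme
Tokens: ID(m), OP(/), ID(i), OP(+), ID(z), OP(-), ID(b)


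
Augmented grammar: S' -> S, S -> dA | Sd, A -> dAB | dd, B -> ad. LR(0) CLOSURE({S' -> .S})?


Start: S' -> .S
For each item with dot before a nonterminal B, add B -> .γ for every B-production
Closure: [S' -> .S, S -> .dA, S -> .Sd]


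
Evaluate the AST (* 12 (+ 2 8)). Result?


Evaluate inner: (+ 2 8) = 10
Evaluate root: (* 12 10) = 120
Result: 120


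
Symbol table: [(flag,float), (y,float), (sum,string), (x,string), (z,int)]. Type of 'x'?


Lookup 'x' → type string


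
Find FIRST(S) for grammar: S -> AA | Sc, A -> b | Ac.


Per alternative of S: FIRST(AA) = {b}; FIRST(Sc) = {b}
FIRST(S) = {b}


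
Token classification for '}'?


Pattern: delimiter/punctuation
Type: PUNCTUATION


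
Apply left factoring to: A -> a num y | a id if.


Common prefix: 'a'
Factored: A -> a A', A' -> num y | id if


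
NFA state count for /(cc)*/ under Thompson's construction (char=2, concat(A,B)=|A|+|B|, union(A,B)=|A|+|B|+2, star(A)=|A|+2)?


Syntax tree has 2 char leaf(s), 0 union(s), 1 star(s)
chars contribute 2×2 = 4; each union adds +2; each star adds +2
Total: 4 + 0 + 2 = 6 states


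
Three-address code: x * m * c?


Break into single-operator statements:
t1 = x * m
t2 = t1 * c


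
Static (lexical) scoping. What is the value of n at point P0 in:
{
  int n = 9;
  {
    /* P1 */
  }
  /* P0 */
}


n declared in the same block as P0
n = 9


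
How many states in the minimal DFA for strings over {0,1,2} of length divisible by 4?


Track length mod 4: states 0..3, accept at 0
Minimal DFA: 4 states


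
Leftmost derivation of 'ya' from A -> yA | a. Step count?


Derivation: A => yA => ya
Steps: 2


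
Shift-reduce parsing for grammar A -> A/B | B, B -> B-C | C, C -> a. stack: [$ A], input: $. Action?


start symbol A on stack, input exhausted
Action: accept


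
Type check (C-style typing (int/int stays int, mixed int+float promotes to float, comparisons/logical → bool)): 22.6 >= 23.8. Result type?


Operand types: float >= float
Rule: comparison yields bool
Result type: bool


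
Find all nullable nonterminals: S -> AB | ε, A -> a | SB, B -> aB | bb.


A nonterminal is nullable iff some alternative derives ε (directly, or every symbol in it is nullable)
Nullable: {S}


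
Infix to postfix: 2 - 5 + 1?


Left to right (same or higher precedence on left)
Postfix: 2 5 - 1 +


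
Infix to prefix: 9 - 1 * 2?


'*' binds tighter: tree is (- 9 (* 1 2))
Prefix: - 9 * 1 2


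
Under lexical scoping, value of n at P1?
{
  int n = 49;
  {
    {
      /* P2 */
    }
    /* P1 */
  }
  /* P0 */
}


P1's block does not declare n; resolves to the enclosing declaration at depth 0
n = 49


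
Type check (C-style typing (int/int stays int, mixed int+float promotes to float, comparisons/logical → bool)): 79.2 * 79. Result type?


Operand types: float * int
Rule: mixed int/float promotes to float; int/int stays int
Result type: float


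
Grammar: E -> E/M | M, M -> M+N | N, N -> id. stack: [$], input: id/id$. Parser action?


no handle on stack; shift 'id'
Action: shift


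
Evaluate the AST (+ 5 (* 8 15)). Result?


Evaluate inner: (* 8 15) = 120
Evaluate root: (+ 5 120) = 125
Result: 125


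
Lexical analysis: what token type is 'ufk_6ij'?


Pattern: letter/underscore followed by alphanumerics, not a keyword
Type: IDENTIFIER


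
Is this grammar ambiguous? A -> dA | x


right-linear, alternatives start with distinct terminals 'd' vs 'x': unique leftmost derivation
Unambiguous


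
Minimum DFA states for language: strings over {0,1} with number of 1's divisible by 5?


Track (count of 1) mod 5: states 0..4, accept at 0
Minimal DFA: 5 states


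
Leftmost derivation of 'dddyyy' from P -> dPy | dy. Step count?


Derivation: P => dPy => ddPyy => dddyyy
Steps: 3


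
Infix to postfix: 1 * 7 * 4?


Left to right (same or higher precedence on left)
Postfix: 1 7 * 4 *


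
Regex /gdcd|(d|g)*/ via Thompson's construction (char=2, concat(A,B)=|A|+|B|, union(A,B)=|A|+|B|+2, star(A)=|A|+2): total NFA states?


Syntax tree has 6 char leaf(s), 2 union(s), 1 star(s)
chars contribute 6×2 = 12; each union adds +2; each star adds +2
Total: 12 + 4 + 2 = 18 states


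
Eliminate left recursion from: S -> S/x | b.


Left-recursive alternatives: S/x; non-recursive: b
Introduce S': S -> bS', S' -> /xS' | ε


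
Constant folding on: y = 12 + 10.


12 + 10 = 22 at compile time
Optimized: y = 22


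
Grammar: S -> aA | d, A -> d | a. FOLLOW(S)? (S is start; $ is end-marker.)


$ ∈ FOLLOW(S). For each A -> αBβ: add FIRST(β)\{ε} to FOLLOW(B); if β nullable, add FOLLOW(A).
FOLLOW(S) = {$}


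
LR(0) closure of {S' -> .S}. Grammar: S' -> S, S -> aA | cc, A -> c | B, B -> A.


Start: S' -> .S
For each item with dot before a nonterminal B, add B -> .γ for every B-production
Closure: [S' -> .S, S -> .aA, S -> .cc]


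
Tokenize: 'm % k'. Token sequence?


Scan left to right, longest-match per lexeme
Tokens: ID(m), OP(%), ID(k)


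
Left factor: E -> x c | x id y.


Common prefix: 'x'
Factored: E -> x E', E' -> c | id y


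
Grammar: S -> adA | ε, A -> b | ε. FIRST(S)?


Per alternative of S: FIRST(adA) = {a}; FIRST(ε) = {ε}
FIRST(S) = {a, ε}


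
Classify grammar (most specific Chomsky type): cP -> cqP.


LHS has context (more than one symbol) and |LHS| ≤ |RHS|
Classification: Type 1 (Context-Sensitive)


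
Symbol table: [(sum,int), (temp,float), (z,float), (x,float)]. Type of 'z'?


Lookup 'z' → type float


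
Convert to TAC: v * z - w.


Break into single-operator statements:
t1 = v * z
t2 = t1 - w


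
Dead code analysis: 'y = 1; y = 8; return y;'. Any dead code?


first assignment to y is overwritten before any read
Dead: 'y = 1'


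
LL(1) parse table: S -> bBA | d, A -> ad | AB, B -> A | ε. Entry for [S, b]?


For [S, b]: 'b' ∈ FIRST(bBA)
Entry: S -> bBA


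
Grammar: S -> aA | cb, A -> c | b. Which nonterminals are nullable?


A nonterminal is nullable iff some alternative derives ε (directly, or every symbol in it is nullable)
Nullable: {}


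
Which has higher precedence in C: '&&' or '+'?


'+' is additive (level 9); '&&' is logical AND (level 2)
Higher level binds tighter
'+' has higher precedence than '&&'


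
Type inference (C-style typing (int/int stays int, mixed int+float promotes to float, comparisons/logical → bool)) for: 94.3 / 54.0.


Operand types: float / float
Rule: mixed int/float promotes to float; int/int stays int
Result type: float


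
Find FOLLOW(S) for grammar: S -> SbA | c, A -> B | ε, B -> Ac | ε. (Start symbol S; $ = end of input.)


$ ∈ FOLLOW(S). For each A -> αBβ: add FIRST(β)\{ε} to FOLLOW(B); if β nullable, add FOLLOW(A).
FOLLOW(S) = {$, b}


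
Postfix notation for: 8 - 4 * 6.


* has higher precedence, evaluate 4*6 first
Postfix: 8 4 6 * -


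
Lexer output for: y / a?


Scan left to right, longest-match per lexeme
Tokens: ID(y), OP(/), ID(a)


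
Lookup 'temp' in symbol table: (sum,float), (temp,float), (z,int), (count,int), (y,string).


Lookup 'temp' → type float


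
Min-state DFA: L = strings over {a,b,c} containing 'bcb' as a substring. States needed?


KMP-style automaton: 3 progress states + 1 absorbing accept = 4
Minimal DFA: 4 states


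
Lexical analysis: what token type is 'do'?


Pattern: reserved word
Type: KEYWORD


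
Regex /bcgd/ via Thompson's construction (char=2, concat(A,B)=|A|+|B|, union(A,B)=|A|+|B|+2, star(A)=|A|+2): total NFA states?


Syntax tree has 4 char leaf(s), 0 union(s), 0 star(s)
chars contribute 4×2 = 8; each union adds +2; each star adds +2
Total: 8 + 0 + 0 = 8 states


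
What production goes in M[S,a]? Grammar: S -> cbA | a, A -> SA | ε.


For [S, a]: 'a' ∈ FIRST(a)
Entry: S -> a


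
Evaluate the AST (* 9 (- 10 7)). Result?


Evaluate inner: (- 10 7) = 3
Evaluate root: (* 9 3) = 27
Result: 27


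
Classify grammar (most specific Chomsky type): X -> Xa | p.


Left-linear: every RHS is a terminal or one nonterminal followed by a terminal
Classification: Type 3 (Regular)


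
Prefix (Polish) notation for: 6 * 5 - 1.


left-to-right (same/higher precedence on left): tree is (- (* 6 5) 1)
Prefix: - * 6 5 1


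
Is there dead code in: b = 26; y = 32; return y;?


b is assigned but never read
Dead: 'b = 26'


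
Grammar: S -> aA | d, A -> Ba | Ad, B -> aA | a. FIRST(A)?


Per alternative of A: FIRST(Ba) = {a}; FIRST(Ad) = {a}
FIRST(A) = {a}


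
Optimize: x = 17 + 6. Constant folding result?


17 + 6 = 23 at compile time
Optimized: x = 23


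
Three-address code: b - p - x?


Break into single-operator statements:
t1 = b - p
t2 = t1 - x


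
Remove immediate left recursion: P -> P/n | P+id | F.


Left-recursive alternatives: P/n, P+id; non-recursive: F
Introduce P': P -> FP', P' -> /nP' | +idP' | ε


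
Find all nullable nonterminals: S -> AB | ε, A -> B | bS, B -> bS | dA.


A nonterminal is nullable iff some alternative derives ε (directly, or every symbol in it is nullable)
Nullable: {S}


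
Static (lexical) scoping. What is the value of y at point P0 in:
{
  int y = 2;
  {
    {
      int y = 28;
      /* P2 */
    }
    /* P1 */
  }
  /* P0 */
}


y declared in the same block as P0
y = 2


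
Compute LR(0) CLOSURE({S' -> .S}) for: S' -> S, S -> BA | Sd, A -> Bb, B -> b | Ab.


Start: S' -> .S
For each item with dot before a nonterminal B, add B -> .γ for every B-production
Closure: [S' -> .S, S -> .BA, S -> .Sd, B -> .b, B -> .Ab, A -> .Bb]


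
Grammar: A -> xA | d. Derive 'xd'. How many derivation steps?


Derivation: A => xA => xd
Steps: 2


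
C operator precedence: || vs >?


'>' is relational (level 7); '||' is logical OR (level 1)
Higher level binds tighter
'>' has higher precedence than '||'


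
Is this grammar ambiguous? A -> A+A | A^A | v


'v+v^v' has two parse trees (no precedence encoded between + and ^)
Ambiguous


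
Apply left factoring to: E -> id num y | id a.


Common prefix: 'id'
Factored: E -> id E', E' -> num y | a


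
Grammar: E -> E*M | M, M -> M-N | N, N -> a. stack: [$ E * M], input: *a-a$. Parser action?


handle 'E*M' on top; lookahead ∈ FOLLOW(E) = {*, $}
Action: reduce (E -> E*M)


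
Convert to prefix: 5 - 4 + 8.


left-to-right (same/higher precedence on left): tree is (+ (- 5 4) 8)
Prefix: + - 5 4 8


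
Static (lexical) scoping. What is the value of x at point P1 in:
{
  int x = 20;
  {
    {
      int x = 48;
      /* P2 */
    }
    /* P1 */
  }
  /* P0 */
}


P1's block does not declare x; resolves to the enclosing declaration at depth 0
x = 20


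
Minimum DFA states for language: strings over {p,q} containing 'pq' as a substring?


KMP-style automaton: 2 progress states + 1 absorbing accept = 3
Minimal DFA: 3 states


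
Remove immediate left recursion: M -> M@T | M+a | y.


Left-recursive alternatives: M@T, M+a; non-recursive: y
Introduce M': M -> yM', M' -> @TM' | +aM' | ε


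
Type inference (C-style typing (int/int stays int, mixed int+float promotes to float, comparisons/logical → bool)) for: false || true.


Operand types: bool || bool
Rule: logical operators take bool operands and yield bool
Result type: bool


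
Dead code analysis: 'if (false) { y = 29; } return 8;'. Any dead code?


condition is constant false, so the whole block is unreachable
Dead: 'if (false) { y = 29; }'


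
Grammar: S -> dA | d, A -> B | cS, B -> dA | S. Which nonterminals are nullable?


A nonterminal is nullable iff some alternative derives ε (directly, or every symbol in it is nullable)
Nullable: {}


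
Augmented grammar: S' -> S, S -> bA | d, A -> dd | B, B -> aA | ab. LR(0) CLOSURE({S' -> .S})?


Start: S' -> .S
For each item with dot before a nonterminal B, add B -> .γ for every B-production
Closure: [S' -> .S, S -> .bA, S -> .d]


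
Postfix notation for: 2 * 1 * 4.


Left to right (same or higher precedence on left)
Postfix: 2 1 * 4 *


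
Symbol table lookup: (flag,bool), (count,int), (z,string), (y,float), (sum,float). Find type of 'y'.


Lookup 'y' → type float


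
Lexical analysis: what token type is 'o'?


Pattern: letter/underscore followed by alphanumerics, not a keyword
Type: IDENTIFIER


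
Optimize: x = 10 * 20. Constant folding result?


10 * 20 = 200 at compile time
Optimized: x = 200


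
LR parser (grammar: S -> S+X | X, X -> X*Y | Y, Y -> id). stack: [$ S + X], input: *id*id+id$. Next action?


'*' can extend X; shift to build X -> X*Y
Action: shift


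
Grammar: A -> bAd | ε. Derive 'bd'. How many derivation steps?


Derivation: A => bAd => bd
Steps: 2


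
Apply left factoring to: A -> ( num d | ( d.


Common prefix: '('
Factored: A -> ( A', A' -> num d | d


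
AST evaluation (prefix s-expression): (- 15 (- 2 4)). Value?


Evaluate inner: (- 2 4) = -2
Evaluate root: (- 15 -2) = 17
Result: 17


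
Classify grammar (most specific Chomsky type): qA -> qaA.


LHS has context (more than one symbol) and |LHS| ≤ |RHS|
Classification: Type 1 (Context-Sensitive)


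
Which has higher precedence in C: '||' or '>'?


'>' is relational (level 7); '||' is logical OR (level 1)
Higher level binds tighter
'>' has higher precedence than '||'


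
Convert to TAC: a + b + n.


Break into single-operator statements:
t1 = a + b
t2 = t1 + n


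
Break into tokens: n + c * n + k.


Scan left to right, longest-match per lexeme
Tokens: ID(n), OP(+), ID(c), OP(*), ID(n), OP(+), ID(k)


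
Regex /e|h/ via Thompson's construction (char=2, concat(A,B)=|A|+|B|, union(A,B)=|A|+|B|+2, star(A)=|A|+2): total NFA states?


Syntax tree has 2 char leaf(s), 1 union(s), 0 star(s)
chars contribute 2×2 = 4; each union adds +2; each star adds +2
Total: 4 + 2 + 0 = 6 states


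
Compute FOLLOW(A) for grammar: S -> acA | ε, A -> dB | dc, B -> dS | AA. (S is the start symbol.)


$ ∈ FOLLOW(S). For each A -> αBβ: add FIRST(β)\{ε} to FOLLOW(B); if β nullable, add FOLLOW(A).
FOLLOW(A) = {$, d}


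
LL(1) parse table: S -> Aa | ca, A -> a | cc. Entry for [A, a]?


For [A, a]: 'a' ∈ FIRST(a)
Entry: A -> a


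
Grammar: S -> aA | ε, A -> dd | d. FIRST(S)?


Per alternative of S: FIRST(aA) = {a}; FIRST(ε) = {ε}
FIRST(S) = {a, ε}


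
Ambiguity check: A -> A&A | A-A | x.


'x&x-x' has two parse trees (no precedence encoded between & and -)
Ambiguous


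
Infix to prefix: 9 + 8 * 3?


'*' binds tighter: tree is (+ 9 (* 8 3))
Prefix: + 9 * 8 3


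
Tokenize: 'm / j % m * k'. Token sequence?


Scan left to right, longest-match per lexeme
Tokens: ID(m), OP(/), ID(j), OP(%), ID(m), OP(*), ID(k)


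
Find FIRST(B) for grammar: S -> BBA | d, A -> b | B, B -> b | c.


Per alternative of B: FIRST(b) = {b}; FIRST(c) = {c}
FIRST(B) = {b, c}


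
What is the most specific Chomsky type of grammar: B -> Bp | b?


Left-linear: every RHS is a terminal or one nonterminal followed by a terminal
Classification: Type 3 (Regular)


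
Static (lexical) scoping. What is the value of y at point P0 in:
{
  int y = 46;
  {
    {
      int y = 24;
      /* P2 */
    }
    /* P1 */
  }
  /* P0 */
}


y declared in the same block as P0
y = 46


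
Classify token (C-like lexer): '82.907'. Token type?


Pattern: digits with a decimal point
Type: FLOAT_LITERAL


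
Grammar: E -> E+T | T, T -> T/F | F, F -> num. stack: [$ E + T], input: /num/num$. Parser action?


'/' can extend T; shift to build T -> T/F
Action: shift


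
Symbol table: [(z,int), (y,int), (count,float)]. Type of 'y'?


Lookup 'y' → type int


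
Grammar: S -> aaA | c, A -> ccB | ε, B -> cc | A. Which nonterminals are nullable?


A nonterminal is nullable iff some alternative derives ε (directly, or every symbol in it is nullable)
Nullable: {A, B}


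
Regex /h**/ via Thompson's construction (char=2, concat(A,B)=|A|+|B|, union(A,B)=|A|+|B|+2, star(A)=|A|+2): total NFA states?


Syntax tree has 1 char leaf(s), 0 union(s), 2 star(s)
chars contribute 1×2 = 2; each union adds +2; each star adds +2
Total: 2 + 0 + 4 = 6 states


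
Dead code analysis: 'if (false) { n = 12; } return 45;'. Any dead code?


condition is constant false, so the whole block is unreachable
Dead: 'if (false) { n = 12; }'


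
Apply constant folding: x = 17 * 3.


17 * 3 = 51 at compile time
Optimized: x = 51


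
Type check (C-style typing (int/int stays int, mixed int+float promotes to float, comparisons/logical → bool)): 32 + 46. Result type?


Operand types: int + int
Rule: mixed int/float promotes to float; int/int stays int
Result type: int


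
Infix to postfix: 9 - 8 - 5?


Left to right (same or higher precedence on left)
Postfix: 9 8 - 5 -


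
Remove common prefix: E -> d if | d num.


Common prefix: 'd'
Factored: E -> d E', E' -> if | num


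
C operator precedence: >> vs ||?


'>>' is shift (level 8); '||' is logical OR (level 1)
Higher level binds tighter
'>>' has higher precedence than '||'


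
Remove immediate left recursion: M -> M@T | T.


Left-recursive alternatives: M@T; non-recursive: T
Introduce M': M -> TM', M' -> @TM' | ε


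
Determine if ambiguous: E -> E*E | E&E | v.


'v*v&v' has two parse trees (no precedence encoded between * and &)
Ambiguous


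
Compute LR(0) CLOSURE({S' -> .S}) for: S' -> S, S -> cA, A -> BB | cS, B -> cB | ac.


Start: S' -> .S
For each item with dot before a nonterminal B, add B -> .γ for every B-production
Closure: [S' -> .S, S -> .cA]


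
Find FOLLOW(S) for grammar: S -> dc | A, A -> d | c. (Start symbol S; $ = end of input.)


$ ∈ FOLLOW(S). For each A -> αBβ: add FIRST(β)\{ε} to FOLLOW(B); if β nullable, add FOLLOW(A).
FOLLOW(S) = {$}


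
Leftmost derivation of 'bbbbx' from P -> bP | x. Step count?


Derivation: P => bP => bbP => bbbP => bbbbP => bbbbx
Steps: 5


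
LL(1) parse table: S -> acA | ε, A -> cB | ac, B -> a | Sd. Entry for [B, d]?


For [B, d]: 'd' ∈ FIRST(Sd)
Entry: B -> Sd


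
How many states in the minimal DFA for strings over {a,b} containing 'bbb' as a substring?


KMP-style automaton: 3 progress states + 1 absorbing accept = 4
Minimal DFA: 4 states


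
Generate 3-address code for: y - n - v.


Break into single-operator statements:
t1 = y - n
t2 = t1 - v


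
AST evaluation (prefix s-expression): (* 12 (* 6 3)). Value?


Evaluate inner: (* 6 3) = 18
Evaluate root: (* 12 18) = 216
Result: 216


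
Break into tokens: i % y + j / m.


Scan left to right, longest-match per lexeme
Tokens: ID(i), OP(%), ID(y), OP(+), ID(j), OP(/), ID(m)


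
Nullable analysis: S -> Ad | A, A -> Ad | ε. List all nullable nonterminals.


A nonterminal is nullable iff some alternative derives ε (directly, or every symbol in it is nullable)
Nullable: {A, S}


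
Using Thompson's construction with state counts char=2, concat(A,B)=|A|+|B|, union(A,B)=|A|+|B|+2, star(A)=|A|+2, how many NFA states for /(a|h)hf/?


Syntax tree has 4 char leaf(s), 1 union(s), 0 star(s)
chars contribute 4×2 = 8; each union adds +2; each star adds +2
Total: 8 + 2 + 0 = 10 states


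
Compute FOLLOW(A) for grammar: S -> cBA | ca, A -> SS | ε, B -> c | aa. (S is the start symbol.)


$ ∈ FOLLOW(S). For each A -> αBβ: add FIRST(β)\{ε} to FOLLOW(B); if β nullable, add FOLLOW(A).
FOLLOW(A) = {$, c}


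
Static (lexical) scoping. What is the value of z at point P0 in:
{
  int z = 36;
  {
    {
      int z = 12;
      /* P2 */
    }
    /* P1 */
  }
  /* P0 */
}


z declared in the same block as P0
z = 36


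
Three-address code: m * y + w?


Break into single-operator statements:
t1 = m * y
t2 = t1 + w


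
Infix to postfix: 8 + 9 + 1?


Left to right (same or higher precedence on left)
Postfix: 8 9 + 1 +


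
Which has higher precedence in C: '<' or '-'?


'-' is additive (level 9); '<' is relational (level 7)
Higher level binds tighter
'-' has higher precedence than '<'


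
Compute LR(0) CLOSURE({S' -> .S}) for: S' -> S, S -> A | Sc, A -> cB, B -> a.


Start: S' -> .S
For each item with dot before a nonterminal B, add B -> .γ for every B-production
Closure: [S' -> .S, S -> .A, S -> .Sc, A -> .cB]


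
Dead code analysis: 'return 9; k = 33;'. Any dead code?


statement follows a return and is unreachable
Dead: 'k = 33'


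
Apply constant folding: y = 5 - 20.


5 - 20 = -15 at compile time
Optimized: y = -15


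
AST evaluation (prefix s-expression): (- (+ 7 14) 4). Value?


Evaluate inner: (+ 7 14) = 21
Evaluate root: (- 21 4) = 17
Result: 17


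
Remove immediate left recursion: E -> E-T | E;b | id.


Left-recursive alternatives: E-T, E;b; non-recursive: id
Introduce E': E -> idE', E' -> -TE' | ;bE' | ε


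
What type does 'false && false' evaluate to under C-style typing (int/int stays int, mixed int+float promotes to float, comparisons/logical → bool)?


Operand types: bool && bool
Rule: logical operators take bool operands and yield bool
Result type: bool


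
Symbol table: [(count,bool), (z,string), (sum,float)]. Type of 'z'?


Lookup 'z' → type string


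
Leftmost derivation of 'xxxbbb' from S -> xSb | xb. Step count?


Derivation: S => xSb => xxSbb => xxxbbb
Steps: 3


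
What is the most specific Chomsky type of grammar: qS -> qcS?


LHS has context (more than one symbol) and |LHS| ≤ |RHS|
Classification: Type 1 (Context-Sensitive)


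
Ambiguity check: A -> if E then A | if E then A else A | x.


dangling else: 'if E then if E then x else x' parses two ways
Ambiguous


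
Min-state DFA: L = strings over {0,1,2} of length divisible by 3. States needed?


Track length mod 3: states 0..2, accept at 0
Minimal DFA: 3 states


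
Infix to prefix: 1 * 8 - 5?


left-to-right (same/higher precedence on left): tree is (- (* 1 8) 5)
Prefix: - * 1 8 5


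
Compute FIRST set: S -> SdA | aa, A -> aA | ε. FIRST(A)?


Per alternative of A: FIRST(aA) = {a}; FIRST(ε) = {ε}
FIRST(A) = {a, ε}


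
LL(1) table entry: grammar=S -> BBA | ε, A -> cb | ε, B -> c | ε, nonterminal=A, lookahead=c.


For [A, c]: 'c' ∈ FIRST(cb)
Entry: A -> cb


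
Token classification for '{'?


Pattern: delimiter/punctuation
Type: PUNCTUATION


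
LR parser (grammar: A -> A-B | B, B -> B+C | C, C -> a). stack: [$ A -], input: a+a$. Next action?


no handle ('A-' is not any RHS); shift 'a'
Action: shift


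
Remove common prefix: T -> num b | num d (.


Common prefix: 'num'
Factored: T -> num T', T' -> b | d (


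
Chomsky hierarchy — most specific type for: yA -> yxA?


LHS has context (more than one symbol) and |LHS| ≤ |RHS|
Classification: Type 1 (Context-Sensitive)


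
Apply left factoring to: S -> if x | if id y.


Common prefix: 'if'
Factored: S -> if S', S' -> x | id y


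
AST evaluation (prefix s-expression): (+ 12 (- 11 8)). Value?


Evaluate inner: (- 11 8) = 3
Evaluate root: (+ 12 3) = 15
Result: 15


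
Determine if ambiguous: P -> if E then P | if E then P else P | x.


dangling else: 'if E then if E then x else x' parses two ways
Ambiguous


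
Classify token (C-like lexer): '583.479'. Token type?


Pattern: digits with a decimal point
Type: FLOAT_LITERAL


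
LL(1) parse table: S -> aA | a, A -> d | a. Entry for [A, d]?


For [A, d]: 'd' ∈ FIRST(d)
Entry: A -> d


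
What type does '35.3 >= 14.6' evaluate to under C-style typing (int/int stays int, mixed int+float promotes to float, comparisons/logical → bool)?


Operand types: float >= float
Rule: comparison yields bool
Result type: bool


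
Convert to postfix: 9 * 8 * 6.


Left to right (same or higher precedence on left)
Postfix: 9 8 * 6 *


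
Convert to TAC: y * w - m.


Break into single-operator statements:
t1 = y * w
t2 = t1 - m


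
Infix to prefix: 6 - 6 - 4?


left-to-right (same/higher precedence on left): tree is (- (- 6 6) 4)
Prefix: - - 6 6 4


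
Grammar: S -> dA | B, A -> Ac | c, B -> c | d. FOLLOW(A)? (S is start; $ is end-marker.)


$ ∈ FOLLOW(S). For each A -> αBβ: add FIRST(β)\{ε} to FOLLOW(B); if β nullable, add FOLLOW(A).
FOLLOW(A) = {$, c}


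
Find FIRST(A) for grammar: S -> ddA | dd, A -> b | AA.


Per alternative of A: FIRST(b) = {b}; FIRST(AA) = {b}
FIRST(A) = {b}


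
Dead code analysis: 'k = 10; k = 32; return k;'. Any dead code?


first assignment to k is overwritten before any read
Dead: 'k = 10'


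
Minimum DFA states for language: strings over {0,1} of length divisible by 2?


Track length mod 2: states 0..1, accept at 0
Minimal DFA: 2 states


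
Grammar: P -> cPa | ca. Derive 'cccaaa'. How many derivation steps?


Derivation: P => cPa => ccPaa => cccaaa
Steps: 3


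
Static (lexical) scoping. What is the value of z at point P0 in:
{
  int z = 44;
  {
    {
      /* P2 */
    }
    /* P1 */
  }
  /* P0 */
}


z declared in the same block as P0
z = 44


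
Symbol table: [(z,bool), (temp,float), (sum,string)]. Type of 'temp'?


Lookup 'temp' → type float


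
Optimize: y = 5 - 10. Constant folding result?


5 - 10 = -5 at compile time
Optimized: y = -5


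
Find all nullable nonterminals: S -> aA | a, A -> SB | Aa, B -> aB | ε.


A nonterminal is nullable iff some alternative derives ε (directly, or every symbol in it is nullable)
Nullable: {B}


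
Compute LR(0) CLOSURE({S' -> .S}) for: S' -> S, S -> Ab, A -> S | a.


Start: S' -> .S
For each item with dot before a nonterminal B, add B -> .γ for every B-production
Closure: [S' -> .S, S -> .Ab, A -> .S, A -> .a]


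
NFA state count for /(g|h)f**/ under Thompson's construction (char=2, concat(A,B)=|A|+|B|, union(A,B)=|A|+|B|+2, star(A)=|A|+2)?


Syntax tree has 3 char leaf(s), 1 union(s), 2 star(s)
chars contribute 3×2 = 6; each union adds +2; each star adds +2
Total: 6 + 2 + 4 = 12 states


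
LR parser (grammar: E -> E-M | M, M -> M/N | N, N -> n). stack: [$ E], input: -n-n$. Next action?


shift '-' to continue E -> E-M
Action: shift


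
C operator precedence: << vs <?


'<<' is shift (level 8); '<' is relational (level 7)
Higher level binds tighter
'<<' has higher precedence than '<'


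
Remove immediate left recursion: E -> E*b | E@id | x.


Left-recursive alternatives: E*b, E@id; non-recursive: x
Introduce E': E -> xE', E' -> *bE' | @idE' | ε


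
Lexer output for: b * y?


Scan left to right, longest-match per lexeme
Tokens: ID(b), OP(*), ID(y)


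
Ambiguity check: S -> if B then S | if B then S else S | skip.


dangling else: 'if B then if B then skip else skip' parses two ways
Ambiguous


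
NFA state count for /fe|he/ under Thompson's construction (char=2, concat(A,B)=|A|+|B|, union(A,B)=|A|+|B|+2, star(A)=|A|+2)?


Syntax tree has 4 char leaf(s), 1 union(s), 0 star(s)
chars contribute 4×2 = 8; each union adds +2; each star adds +2
Total: 8 + 2 + 0 = 10 states


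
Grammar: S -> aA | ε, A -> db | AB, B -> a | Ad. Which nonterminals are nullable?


A nonterminal is nullable iff some alternative derives ε (directly, or every symbol in it is nullable)
Nullable: {S}


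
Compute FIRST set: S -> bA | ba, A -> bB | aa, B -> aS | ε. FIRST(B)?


Per alternative of B: FIRST(aS) = {a}; FIRST(ε) = {ε}
FIRST(B) = {a, ε}


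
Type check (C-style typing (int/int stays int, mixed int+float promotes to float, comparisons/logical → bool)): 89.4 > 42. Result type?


Operand types: float > int
Rule: comparison yields bool
Result type: bool


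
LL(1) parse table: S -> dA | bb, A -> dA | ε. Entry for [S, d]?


For [S, d]: 'd' ∈ FIRST(dA)
Entry: S -> dA


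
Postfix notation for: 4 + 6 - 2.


Left to right (same or higher precedence on left)
Postfix: 4 6 + 2 -


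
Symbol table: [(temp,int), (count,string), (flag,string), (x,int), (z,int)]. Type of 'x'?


Lookup 'x' → type int


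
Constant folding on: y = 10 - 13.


10 - 13 = -3 at compile time
Optimized: y = -3


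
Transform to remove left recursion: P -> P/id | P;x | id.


Left-recursive alternatives: P/id, P;x; non-recursive: id
Introduce P': P -> idP', P' -> /idP' | ;xP' | ε


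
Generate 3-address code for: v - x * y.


Break into single-operator statements:
t1 = x * y
t2 = v - t1


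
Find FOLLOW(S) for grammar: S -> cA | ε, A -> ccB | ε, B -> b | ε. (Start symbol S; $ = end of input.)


$ ∈ FOLLOW(S). For each A -> αBβ: add FIRST(β)\{ε} to FOLLOW(B); if β nullable, add FOLLOW(A).
FOLLOW(S) = {$}


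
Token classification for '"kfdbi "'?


Pattern: double-quoted sequence
Type: STRING_LITERAL


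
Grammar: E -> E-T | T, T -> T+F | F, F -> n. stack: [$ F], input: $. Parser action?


'F' (not preceded by T+) is the handle for T -> F
Action: reduce (T -> F)


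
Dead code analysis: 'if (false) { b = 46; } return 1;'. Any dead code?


condition is constant false, so the whole block is unreachable
Dead: 'if (false) { b = 46; }'


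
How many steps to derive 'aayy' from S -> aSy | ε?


Derivation: S => aSy => aaSyy => aayy
Steps: 3


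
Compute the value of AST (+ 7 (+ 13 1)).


Evaluate inner: (+ 13 1) = 14
Evaluate root: (+ 7 14) = 21
Result: 21


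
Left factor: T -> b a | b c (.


Common prefix: 'b'
Factored: T -> b T', T' -> a | c (


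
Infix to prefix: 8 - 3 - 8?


left-to-right (same/higher precedence on left): tree is (- (- 8 3) 8)
Prefix: - - 8 3 8


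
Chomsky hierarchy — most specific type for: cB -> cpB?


LHS has context (more than one symbol) and |LHS| ≤ |RHS|
Classification: Type 1 (Context-Sensitive)


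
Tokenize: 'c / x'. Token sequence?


Scan left to right, longest-match per lexeme
Tokens: ID(c), OP(/), ID(x)


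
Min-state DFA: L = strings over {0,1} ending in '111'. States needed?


Track the longest suffix of input matching a prefix of '111': 4 classes (prefixes of length 0..3)
Minimal DFA: 4 states


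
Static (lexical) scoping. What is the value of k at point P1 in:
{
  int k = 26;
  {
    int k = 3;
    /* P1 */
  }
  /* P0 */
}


k declared in the same block as P1
k = 3


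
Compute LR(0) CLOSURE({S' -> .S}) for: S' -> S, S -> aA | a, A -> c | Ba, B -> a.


Start: S' -> .S
For each item with dot before a nonterminal B, add B -> .γ for every B-production
Closure: [S' -> .S, S -> .aA, S -> .a]


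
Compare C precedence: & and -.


'-' is additive (level 9); '&' is bitwise AND (level 5)
Higher level binds tighter
'-' has higher precedence than '&'


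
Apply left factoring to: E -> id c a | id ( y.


Common prefix: 'id'
Factored: E -> id E', E' -> c a | ( y


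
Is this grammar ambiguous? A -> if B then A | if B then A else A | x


dangling else: 'if B then if B then x else x' parses two ways
Ambiguous


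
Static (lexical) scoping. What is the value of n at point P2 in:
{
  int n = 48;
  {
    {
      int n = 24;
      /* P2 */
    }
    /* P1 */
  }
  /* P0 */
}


n declared in the same block as P2
n = 24


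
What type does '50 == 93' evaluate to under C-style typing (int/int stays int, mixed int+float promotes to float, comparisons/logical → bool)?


Operand types: int == int
Rule: comparison yields bool
Result type: bool


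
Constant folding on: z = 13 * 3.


13 * 3 = 39 at compile time
Optimized: z = 39


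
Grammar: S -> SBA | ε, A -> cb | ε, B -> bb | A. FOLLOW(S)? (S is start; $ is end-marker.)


$ ∈ FOLLOW(S). For each A -> αBβ: add FIRST(β)\{ε} to FOLLOW(B); if β nullable, add FOLLOW(A).
FOLLOW(S) = {$, b, c}


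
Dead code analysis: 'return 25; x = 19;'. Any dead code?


statement follows a return and is unreachable
Dead: 'x = 19'


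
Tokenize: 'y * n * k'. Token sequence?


Scan left to right, longest-match per lexeme
Tokens: ID(y), OP(*), ID(n), OP(*), ID(k)


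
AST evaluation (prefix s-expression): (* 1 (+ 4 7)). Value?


Evaluate inner: (+ 4 7) = 11
Evaluate root: (* 1 11) = 11
Result: 11


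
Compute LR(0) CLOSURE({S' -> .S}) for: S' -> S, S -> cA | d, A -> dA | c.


Start: S' -> .S
For each item with dot before a nonterminal B, add B -> .γ for every B-production
Closure: [S' -> .S, S -> .cA, S -> .d]


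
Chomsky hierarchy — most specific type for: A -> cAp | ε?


Single nonterminal LHS, but c^n p^n is not regular
Classification: Type 2 (Context-Free)


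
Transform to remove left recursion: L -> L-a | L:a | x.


Left-recursive alternatives: L-a, L:a; non-recursive: x
Introduce L': L -> xL', L' -> -aL' | :aL' | ε


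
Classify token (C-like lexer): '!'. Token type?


Pattern: operator symbol
Type: OPERATOR


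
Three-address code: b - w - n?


Break into single-operator statements:
t1 = b - w
t2 = t1 - n


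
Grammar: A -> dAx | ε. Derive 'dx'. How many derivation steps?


Derivation: A => dAx => dx
Steps: 2


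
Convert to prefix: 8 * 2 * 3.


left-to-right (same/higher precedence on left): tree is (* (* 8 2) 3)
Prefix: * * 8 2 3


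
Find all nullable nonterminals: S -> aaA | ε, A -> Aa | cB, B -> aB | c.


A nonterminal is nullable iff some alternative derives ε (directly, or every symbol in it is nullable)
Nullable: {S}


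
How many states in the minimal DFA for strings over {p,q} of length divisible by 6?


Track length mod 6: states 0..5, accept at 0
Minimal DFA: 6 states


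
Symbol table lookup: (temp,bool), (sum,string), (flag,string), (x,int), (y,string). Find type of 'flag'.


Lookup 'flag' → type string


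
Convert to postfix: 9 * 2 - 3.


Left to right (same or higher precedence on left)
Postfix: 9 2 * 3 -


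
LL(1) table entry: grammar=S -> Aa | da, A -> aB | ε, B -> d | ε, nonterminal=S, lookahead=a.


For [S, a]: 'a' ∈ FIRST(Aa)
Entry: S -> Aa


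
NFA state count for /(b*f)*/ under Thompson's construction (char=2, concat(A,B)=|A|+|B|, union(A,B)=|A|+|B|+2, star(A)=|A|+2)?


Syntax tree has 2 char leaf(s), 0 union(s), 2 star(s)
chars contribute 2×2 = 4; each union adds +2; each star adds +2
Total: 4 + 0 + 4 = 8 states


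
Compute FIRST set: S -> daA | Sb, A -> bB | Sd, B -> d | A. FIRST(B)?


Per alternative of B: FIRST(d) = {d}; FIRST(A) = {b, d}
FIRST(B) = {b, d}


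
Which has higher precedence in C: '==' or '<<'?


'<<' is shift (level 8); '==' is equality (level 6)
Higher level binds tighter
'<<' has higher precedence than '=='


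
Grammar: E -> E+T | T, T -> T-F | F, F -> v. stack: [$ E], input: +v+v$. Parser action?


shift '+' to continue E -> E+T
Action: shift
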